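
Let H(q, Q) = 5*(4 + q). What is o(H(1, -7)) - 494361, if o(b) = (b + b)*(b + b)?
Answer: -491861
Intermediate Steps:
H(q, Q) = 20 + 5*q
o(b) = 4*b**2 (o(b) = (2*b)*(2*b) = 4*b**2)
o(H(1, -7)) - 494361 = 4*(20 + 5*1)**2 - 494361 = 4*(20 + 5)**2 - 494361 = 4*25**2 - 494361 = 4*625 - 494361 = 2500 - 494361 = -491861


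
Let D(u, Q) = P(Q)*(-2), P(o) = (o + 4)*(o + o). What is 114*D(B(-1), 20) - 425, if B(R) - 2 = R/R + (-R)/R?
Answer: -219305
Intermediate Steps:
P(o) = 2*o*(4 + o) (P(o) = (4 + o)*(2*o) = 2*o*(4 + o))
B(R) = 2 (B(R) = 2 + (R/R + (-R)/R) = 2 + (1 - 1) = 2 + 0 = 2)
D(u, Q) = -4*Q*(4 + Q) (D(u, Q) = (2*Q*(4 + Q))*(-2) = -4*Q*(4 + Q))
114*D(B(-1), 20) - 425 = 114*(-4*20*(4 + 20)) - 425 = 114*(-4*20*24) - 425 = 114*(-1920) - 425 = -218880 - 425 = -219305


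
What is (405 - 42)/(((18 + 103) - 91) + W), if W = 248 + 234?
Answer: 363/512 ≈ 0.70898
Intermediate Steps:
W = 482
(405 - 42)/(((18 + 103) - 91) + W) = (405 - 42)/(((18 + 103) - 91) + 482) = 363/((121 - 91) + 482) = 363/(30 + 482) = 363/512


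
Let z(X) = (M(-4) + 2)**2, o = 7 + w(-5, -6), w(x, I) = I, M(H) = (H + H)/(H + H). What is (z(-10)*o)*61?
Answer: 549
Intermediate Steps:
M(H) = 1 (M(H) = (2*H)/((2*H)) = (2*H)*(1/(2*H)) = 1)
o = 1 (o = 7 - 6 = 1)
z(X) = 9 (z(X) = (1 + 2)**2 = 3**2 = 9)
(z(-10)*o)*61 = (9*1)*61 = 9*61 = 549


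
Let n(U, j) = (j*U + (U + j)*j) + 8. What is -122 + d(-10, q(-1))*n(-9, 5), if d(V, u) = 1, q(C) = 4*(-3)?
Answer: -179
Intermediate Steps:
q(C) = -12
n(U, j) = 8 + U*j + j*(U + j) (n(U, j) = (U*j + j*(U + j)) + 8 = 8 + U*j + j*(U + j))
-122 + d(-10, q(-1))*n(-9, 5) = -122 + 1*(8 + 5² + 2*(-9)*5) = -122 + 1*(8 + 25 - 90) = -122 + 1*(-57) = -122 - 57 = -179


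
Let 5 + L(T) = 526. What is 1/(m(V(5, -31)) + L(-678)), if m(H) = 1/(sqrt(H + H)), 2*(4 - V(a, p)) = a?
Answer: 1563/814322 - sqrt(3)/814322 ≈ 0.0019173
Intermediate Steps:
V(a, p) = 4 - a/2
m(H) = sqrt(2)/(2*sqrt(H)) (m(H) = 1/(sqrt(2*H)) = 1/(sqrt(2)*sqrt(H)) = sqrt(2)/(2*sqrt(H)))
L(T) = 521 (L(T) = -5 + 526 = 521)
1/(m(V(5, -31)) + L(-678)) = 1/(sqrt(2)/(2*sqrt(4 - 1/2*5)) + 521) = 1/(sqrt(2)/(2*sqrt(4 - 5/2)) + 521) = 1/(sqrt(2)/(2*sqrt(3/2)) + 521) = 1/(sqrt(2)*(sqrt(6)/3)/2 + 521) = 1/(sqrt(3)/3 + 521) = 1/(521 + sqrt(3)/3)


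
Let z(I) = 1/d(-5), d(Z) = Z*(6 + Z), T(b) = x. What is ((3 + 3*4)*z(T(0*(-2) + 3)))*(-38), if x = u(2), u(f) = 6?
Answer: 114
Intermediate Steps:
x = 6
T(b) = 6
z(I) = -1/5 (z(I) = 1/(-5*(6 - 5)) = 1/(-5*1) = 1/(-5) = -1/5)
((3 + 3*4)*z(T(0*(-2) + 3)))*(-38) = ((3 + 3*4)*(-1/5))*(-38) = ((3 + 12)*(-1/5))*(-38) = (15*(-1/5))*(-38) = -3*(-38) = 114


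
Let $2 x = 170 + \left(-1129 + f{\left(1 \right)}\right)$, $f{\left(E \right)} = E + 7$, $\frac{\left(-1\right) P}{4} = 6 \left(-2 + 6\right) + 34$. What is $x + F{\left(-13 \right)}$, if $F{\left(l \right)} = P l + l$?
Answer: $\frac{5055}{2} \approx 2527.5$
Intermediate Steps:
$P = -232$ ($P = - 4 \left(6 \left(-2 + 6\right) + 34\right) = - 4 \left(6 \cdot 4 + 34\right) = - 4 \left(24 + 34\right) = \left(-4\right) 58 = -232$)
$f{\left(E \right)} = 7 + E$
$F{\left(l \right)} = - 231 l$ ($F{\left(l \right)} = - 232 l + l = - 231 l$)
$x = - \frac{951}{2}$ ($x = \frac{170 + \left(-1129 + \left(7 + 1\right)\right)}{2} = \frac{170 + \left(-1129 + 8\right)}{2} = \frac{170 - 1121}{2} = \frac{1}{2} \left(-951\right) = - \frac{951}{2} \approx -475.5$)
$x + F{\left(-13 \right)} = - \frac{951}{2} - -3003 = - \frac{951}{2} + 3003 = \frac{5055}{2}$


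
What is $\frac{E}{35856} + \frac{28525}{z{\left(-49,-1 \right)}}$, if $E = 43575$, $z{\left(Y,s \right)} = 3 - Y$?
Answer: $\frac{1029175}{1872} \approx 549.77$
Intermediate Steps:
$\frac{E}{35856} + \frac{28525}{z{\left(-49,-1 \right)}} = \frac{43575}{35856} + \frac{28525}{3 - -49} = 43575 \cdot \frac{1}{35856} + \frac{28525}{3 + 49} = \frac{175}{144} + \frac{28525}{52} = \frac{1029175}{1872}$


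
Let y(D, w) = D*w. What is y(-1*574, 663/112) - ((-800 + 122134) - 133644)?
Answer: 71297/8 ≈ 8912.1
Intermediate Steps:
y(-1*574, 663/112) - ((-800 + 122134) - 133644) = (-1*574)*(663/112) - ((-800 + 122134) - 133644) = -380562/112 - (121334 - 133644) = -574*663/112 - 1*(-12310) = -27183/8 + 12310 = 71297/8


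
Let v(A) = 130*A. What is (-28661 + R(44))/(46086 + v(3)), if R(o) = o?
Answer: -9539/15492 ≈ -0.61574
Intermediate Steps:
(-28661 + R(44))/(46086 + v(3)) = (-28661 + 44)/(46086 + 130*3) = -28617/(46086 + 390) = -28617/46476 = -28617*1/46476 = -9539/15492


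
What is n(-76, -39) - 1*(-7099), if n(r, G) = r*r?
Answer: 12875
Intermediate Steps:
n(r, G) = r²
n(-76, -39) - 1*(-7099) = (-76)² - 1*(-7099) = 5776 + 7099 = 12875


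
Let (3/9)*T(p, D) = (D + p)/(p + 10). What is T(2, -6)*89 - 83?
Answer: -172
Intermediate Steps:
T(p, D) = 3*(D + p)/(10 + p) (T(p, D) = 3*((D + p)/(p + 10)) = 3*((D + p)/(10 + p)) = 3*(D + p)/(10 + p))
T(2, -6)*89 - 83 = (3*(-6 + 2)/(10 + 2))*89 - 83 = (3*(-4)/12)*89 - 83 = (3*(1/12)*(-4))*89 - 83 = -1*89 - 83 = -89 - 83 = -172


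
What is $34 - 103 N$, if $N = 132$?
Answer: $-13562$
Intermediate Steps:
$34 - 103 N = 34 - 13596 = -13562$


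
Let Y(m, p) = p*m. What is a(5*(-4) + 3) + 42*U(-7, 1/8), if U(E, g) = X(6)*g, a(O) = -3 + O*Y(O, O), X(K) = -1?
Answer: -19685/4 ≈ -4921.3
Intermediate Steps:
Y(m, p) = m*p
a(O) = -3 + O³ (a(O) = -3 + O*(O*O) = -3 + O*O² = -3 + O³)
U(E, g) = -g
a(5*(-4) + 3) + 42*U(-7, 1/8) = (-3 + (5*(-4) + 3)³) + 42*(-1/8) = (-3 + (-20 + 3)³) + 42*(-1*⅛) = (-3 + (-17)³) + 42*(-⅛) = (-3 - 4913) - 21/4 = -4916 - 21/4 = -19685/4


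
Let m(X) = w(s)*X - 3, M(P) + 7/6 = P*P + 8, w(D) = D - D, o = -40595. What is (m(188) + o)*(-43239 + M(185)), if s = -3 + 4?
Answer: 1097018857/3 ≈ 3.6567e+8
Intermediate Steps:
s = 1
w(D) = 0
M(P) = 41/6 + P² (M(P) = -7/6 + (P*P + 8) = -7/6 + (P² + 8) = -7/6 + (8 + P²) = 41/6 + P²)
m(X) = -3 (m(X) = 0*X - 3 = 0 - 3 = -3)
(m(188) + o)*(-43239 + M(185)) = (-3 - 40595)*(-43239 + (41/6 + 185²)) = -40598*(-43239 + (41/6 + 34225)) = -40598*(-43239 + 205391/6) = -40598*(-54043/6) = 1097018857/3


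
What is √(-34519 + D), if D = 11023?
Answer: 2*I*√5874 ≈ 153.28*I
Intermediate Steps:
√(-34519 + D) = √(-34519 + 11023) = √(-23496) = 2*I*√5874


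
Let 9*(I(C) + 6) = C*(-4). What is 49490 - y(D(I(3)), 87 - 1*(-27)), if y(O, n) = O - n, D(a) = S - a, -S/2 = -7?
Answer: 148748/3 ≈ 49583.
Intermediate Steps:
S = 14 (S = -2*(-7) = 14)
I(C) = -6 - 4*C/9 (I(C) = -6 + (C*(-4))/9 = -6 + (-4*C)/9 = -6 - 4*C/9)
D(a) = 14 - a
49490 - y(D(I(3)), 87 - 1*(-27)) = 49490 - ((14 - (-6 - 4/9*3)) - (87 - 1*(-27))) = 49490 - ((14 - (-6 - 4/3)) - (87 + 27)) = 49490 - ((14 - 1*(-22/3)) - 1*114) = 49490 - ((14 + 22/3) - 114) = 49490 - (64/3 - 114) = 49490 - 1*(-278/3) = 49490 + 278/3 = 148748/3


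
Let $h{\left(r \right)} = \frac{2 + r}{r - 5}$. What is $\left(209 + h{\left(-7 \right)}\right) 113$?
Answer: $\frac{283969}{12} \approx 23664.0$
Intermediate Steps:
$h{\left(r \right)} = \frac{2 + r}{-5 + r}$
$\left(209 + h{\left(-7 \right)}\right) 113 = \left(209 + \frac{2 - 7}{-5 - 7}\right) 113 = \left(209 + \frac{1}{-12} \left(-5\right)\right) 113 = \left(209 - - \frac{5}{12}\right) 113 = \left(209 + \frac{5}{12}\right) 113 = \frac{2513}{12} \cdot 113 = \frac{283969}{12}$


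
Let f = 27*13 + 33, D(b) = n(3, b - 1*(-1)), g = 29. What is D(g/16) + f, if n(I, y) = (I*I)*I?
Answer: 411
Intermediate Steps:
n(I, y) = I³ (n(I, y) = I²*I = I³)
D(b) = 27 (D(b) = 3³ = 27)
f = 384 (f = 351 + 33 = 384)
D(g/16) + f = 27 + 384 = 411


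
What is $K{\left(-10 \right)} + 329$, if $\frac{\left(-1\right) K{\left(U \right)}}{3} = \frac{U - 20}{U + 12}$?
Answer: $374$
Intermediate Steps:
$K{\left(U \right)} = - \frac{3 \left(-20 + U\right)}{12 + U}$ ($K{\left(U \right)} = - 3 \frac{U - 20}{U + 12} = - 3 \frac{-20 + U}{12 + U} = - \frac{3 \left(-20 + U\right)}{12 + U}$)
$K{\left(-10 \right)} + 329 = \frac{3 \left(20 - -10\right)}{12 - 10} + 329 = \frac{3 \left(20 + 10\right)}{2} + 329 = 3 \cdot \frac{1}{2} \cdot 30 + 329 = 45 + 329 = 374$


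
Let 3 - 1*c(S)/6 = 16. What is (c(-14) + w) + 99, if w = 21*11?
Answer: 252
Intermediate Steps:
w = 231
c(S) = -78 (c(S) = 18 - 6*16 = 18 - 96 = -78)
(c(-14) + w) + 99 = (-78 + 231) + 99 = 153 + 99 = 252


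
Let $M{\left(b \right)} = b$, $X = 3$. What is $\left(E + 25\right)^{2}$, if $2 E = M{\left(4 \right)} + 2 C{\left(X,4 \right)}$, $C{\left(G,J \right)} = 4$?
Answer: $961$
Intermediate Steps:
$E = 6$ ($E = \frac{4 + 2 \cdot 4}{2} = \frac{4 + 8}{2} = \frac{1}{2} \cdot 12 = 6$)
$\left(E + 25\right)^{2} = \left(6 + 25\right)^{2} = 31^{2} = 961$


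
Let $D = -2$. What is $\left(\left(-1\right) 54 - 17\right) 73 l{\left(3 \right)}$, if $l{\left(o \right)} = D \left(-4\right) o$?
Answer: $-124392$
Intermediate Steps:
$l{\left(o \right)} = 8 o$ ($l{\left(o \right)} = \left(-2\right) \left(-4\right) o = 8 o$)
$\left(\left(-1\right) 54 - 17\right) 73 l{\left(3 \right)} = \left(\left(-1\right) 54 - 17\right) 73 \cdot 8 \cdot 3 = \left(-54 - 17\right) 73 \cdot 24 = \left(-71\right) 73 \cdot 24 = \left(-5183\right) 24 = -124392$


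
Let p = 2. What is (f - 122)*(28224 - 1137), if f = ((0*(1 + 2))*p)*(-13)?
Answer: -3304614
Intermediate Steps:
f = 0 (f = ((0*(1 + 2))*2)*(-13) = ((0*3)*2)*(-13) = (0*2)*(-13) = 0*(-13) = 0)
(f - 122)*(28224 - 1137) = (0 - 122)*(28224 - 1137) = -122*27087 = -3304614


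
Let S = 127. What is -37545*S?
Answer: -4768215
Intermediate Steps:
-37545*S = -37545*127 = -4768215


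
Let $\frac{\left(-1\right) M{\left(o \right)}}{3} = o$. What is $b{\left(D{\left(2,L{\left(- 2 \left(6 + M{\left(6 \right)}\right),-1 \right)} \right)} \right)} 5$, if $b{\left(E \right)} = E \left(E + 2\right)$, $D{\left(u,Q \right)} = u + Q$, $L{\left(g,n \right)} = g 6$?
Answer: $108040$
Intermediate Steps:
$M{\left(o \right)} = - 3 o$
$L{\left(g,n \right)} = 6 g$
$D{\left(u,Q \right)} = Q + u$
$b{\left(E \right)} = E \left(2 + E\right)$
$b{\left(D{\left(2,L{\left(- 2 \left(6 + M{\left(6 \right)}\right),-1 \right)} \right)} \right)} 5 = \left(6 \left(- 2 \left(6 - 18\right)\right) + 2\right) \left(2 + \left(6 \left(- 2 \left(6 - 18\right)\right) + 2\right)\right) 5 = \left(6 \left(\left(-2\right) \left(-12\right)\right) + 2\right) \left(2 + \left(6 \left(\left(-2\right) \left(-12\right)\right) + 2\right)\right) 5 = \left(6 \cdot 24 + 2\right) \left(2 + \left(6 \cdot 24 + 2\right)\right) 5 = \left(144 + 2\right) \left(2 + \left(144 + 2\right)\right) 5 = 146 \left(2 + 146\right) 5 = 146 \cdot 148 \cdot 5 = 21608 \cdot 5 = 108040$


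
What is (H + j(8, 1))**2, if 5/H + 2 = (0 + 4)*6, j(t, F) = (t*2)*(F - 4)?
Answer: 1104601/484 ≈ 2282.2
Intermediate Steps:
j(t, F) = 2*t*(-4 + F) (j(t, F) = (2*t)*(-4 + F) = 2*t*(-4 + F))
H = 5/22 (H = 5/(-2 + (0 + 4)*6) = 5/(-2 + 4*6) = 5/(-2 + 24) = 5/22 ≈ 0.22727)
(H + j(8, 1))**2 = (5/22 + 2*8*(-4 + 1))**2 = (5/22 + 2*8*(-3))**2 = (5/22 - 48)**2 = (-1051/22)**2 = 1104601/484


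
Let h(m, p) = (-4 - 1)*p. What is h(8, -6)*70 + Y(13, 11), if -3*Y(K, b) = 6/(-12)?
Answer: 12601/6 ≈ 2100.2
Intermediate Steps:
h(m, p) = -5*p
Y(K, b) = ⅙ (Y(K, b) = -2/(-12) = -2*(-1)/12 = -⅓*(-½) = ⅙)
h(8, -6)*70 + Y(13, 11) = -5*(-6)*70 + ⅙ = 30*70 + ⅙ = 2100 + ⅙ = 12601/6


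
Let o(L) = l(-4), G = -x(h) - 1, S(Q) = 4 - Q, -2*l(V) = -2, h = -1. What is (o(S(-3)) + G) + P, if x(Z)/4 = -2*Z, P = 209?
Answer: 201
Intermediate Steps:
l(V) = 1 (l(V) = -1/2*(-2) = 1)
x(Z) = -8*Z (x(Z) = 4*(-2*Z) = -8*Z)
G = -9 (G = -(-8)*(-1) - 1 = -1*8 - 1 = -8 - 1 = -9)
o(L) = 1
(o(S(-3)) + G) + P = (1 - 9) + 209 = -8 + 209 = 201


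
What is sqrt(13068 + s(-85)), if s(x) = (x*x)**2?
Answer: sqrt(52213693) ≈ 7225.9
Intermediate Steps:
s(x) = x**4 (s(x) = (x**2)**2 = x**4)
sqrt(13068 + s(-85)) = sqrt(13068 + (-85)**4) = sqrt(13068 + 52200625) = sqrt(52213693)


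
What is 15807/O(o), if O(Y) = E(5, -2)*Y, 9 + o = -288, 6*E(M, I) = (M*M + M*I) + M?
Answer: -479/30 ≈ -15.967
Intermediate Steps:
E(M, I) = M/6 + M²/6 + I*M/6 (E(M, I) = ((M*M + M*I) + M)/6 = ((M² + I*M) + M)/6 = (M + M² + I*M)/6 = M/6 + M²/6 + I*M/6)
o = -297 (o = -9 - 288 = -297)
O(Y) = 10*Y/3 (O(Y) = ((⅙)*5*(1 - 2 + 5))*Y = ((⅙)*5*4)*Y = 10*Y/3)
15807/O(o) = 15807/(((10/3)*(-297))) = 15807/(-990) = 15807*(-1/990) = -479/30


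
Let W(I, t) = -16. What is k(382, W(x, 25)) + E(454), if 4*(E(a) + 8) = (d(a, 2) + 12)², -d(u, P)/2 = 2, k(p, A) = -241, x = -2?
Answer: -233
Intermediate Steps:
d(u, P) = -4 (d(u, P) = -2*2 = -4)
E(a) = 8 (E(a) = -8 + (-4 + 12)²/4 = -8 + (¼)*8² = -8 + (¼)*64 = -8 + 16 = 8)
k(382, W(x, 25)) + E(454) = -241 + 8 = -233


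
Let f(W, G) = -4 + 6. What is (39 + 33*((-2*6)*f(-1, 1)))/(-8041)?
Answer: 753/8041 ≈ 0.093645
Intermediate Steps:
f(W, G) = 2
(39 + 33*((-2*6)*f(-1, 1)))/(-8041) = (39 + 33*(-2*6*2))/(-8041) = (39 + 33*(-12*2))*(-1/8041) = (39 + 33*(-24))*(-1/8041) = (39 - 792)*(-1/8041) = -753*(-1/8041) = 753/8041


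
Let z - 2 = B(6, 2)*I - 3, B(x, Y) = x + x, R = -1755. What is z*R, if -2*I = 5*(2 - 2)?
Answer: 1755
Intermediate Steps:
I = 0 (I = -5*(2 - 2)/2 = -5*0/2 = -½*0 = 0)
B(x, Y) = 2*x
z = -1 (z = 2 + ((2*6)*0 - 3) = 2 + (12*0 - 3) = 2 + (0 - 3) = 2 - 3 = -1)
z*R = -1*(-1755) = 1755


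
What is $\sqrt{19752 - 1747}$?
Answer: $\sqrt{18005} \approx 134.18$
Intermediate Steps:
$\sqrt{19752 - 1747} = \sqrt{18005}$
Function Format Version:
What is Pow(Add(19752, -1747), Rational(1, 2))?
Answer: Pow(18005, Rational(1, 2)) ≈ 134.18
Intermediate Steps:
Pow(Add(19752, -1747), Rational(1, 2)) = Pow(18005, Rational(1, 2))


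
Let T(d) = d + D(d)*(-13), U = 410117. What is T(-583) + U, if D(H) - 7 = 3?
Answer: 409404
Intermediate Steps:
D(H) = 10 (D(H) = 7 + 3 = 10)
T(d) = -130 + d (T(d) = d + 10*(-13) = d - 130 = -130 + d)
T(-583) + U = (-130 - 583) + 410117 = -713 + 410117 = 409404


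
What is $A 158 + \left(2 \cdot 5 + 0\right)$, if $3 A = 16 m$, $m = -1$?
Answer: $- \frac{2498}{3} \approx -832.67$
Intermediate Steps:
$A = - \frac{16}{3}$ ($A = \frac{16 \left(-1\right)}{3} = \frac{1}{3} \left(-16\right) = - \frac{16}{3} \approx -5.3333$)
$A 158 + \left(2 \cdot 5 + 0\right) = \left(- \frac{16}{3}\right) 158 + \left(2 \cdot 5 + 0\right) = - \frac{2528}{3} + \left(10 + 0\right) = - \frac{2528}{3} + 10 = - \frac{2498}{3}$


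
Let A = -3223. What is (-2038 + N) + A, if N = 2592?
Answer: -2669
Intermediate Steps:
(-2038 + N) + A = (-2038 + 2592) - 3223 = 554 - 3223 = -2669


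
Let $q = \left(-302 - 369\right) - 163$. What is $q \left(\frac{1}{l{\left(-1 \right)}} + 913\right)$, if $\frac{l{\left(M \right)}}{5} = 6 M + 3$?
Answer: $- \frac{3806932}{5} \approx -7.6139 \cdot 10^{5}$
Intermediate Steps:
$q = -834$ ($q = -671 - 163 = -834$)
$l{\left(M \right)} = 15 + 30 M$ ($l{\left(M \right)} = 5 \left(6 M + 3\right) = 5 \left(3 + 6 M\right) = 15 + 30 M$)
$q \left(\frac{1}{l{\left(-1 \right)}} + 913\right) = - 834 \left(\frac{1}{15 + 30 \left(-1\right)} + 913\right) = - 834 \left(\frac{1}{15 - 30} + 913\right) = - 834 \left(\frac{1}{-15} + 913\right) = - 834 \left(- \frac{1}{15} + 913\right) = \left(-834\right) \frac{13694}{15} = - \frac{3806932}{5}$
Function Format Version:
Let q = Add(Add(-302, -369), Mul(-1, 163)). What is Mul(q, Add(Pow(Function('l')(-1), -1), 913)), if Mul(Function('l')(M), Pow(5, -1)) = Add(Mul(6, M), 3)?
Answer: Rational(-3806932, 5) ≈ -7.6139e+5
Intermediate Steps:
q = -834 (q = Add(-671, -163) = -834)
Function('l')(M) = Add(15, Mul(30, M)) (Function('l')(M) = Mul(5, Add(Mul(6, M), 3)) = Mul(5, Add(3, Mul(6, M))) = Add(15, Mul(30, M)))
Mul(q, Add(Pow(Function('l')(-1), -1), 913)) = Mul(-834, Add(Pow(Add(15, Mul(30, -1)), -1), 913)) = Mul(-834, Add(Pow(Add(15, -30), -1), 913)) = Mul(-834, Add(Pow(-15, -1), 913)) = Mul(-834, Add(Rational(-1, 15), 913)) = Mul(-834, Rational(13694, 15)) = Rational(-3806932, 5)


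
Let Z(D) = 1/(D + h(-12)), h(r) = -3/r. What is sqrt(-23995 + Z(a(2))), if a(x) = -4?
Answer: I*sqrt(5398935)/15 ≈ 154.9*I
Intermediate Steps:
Z(D) = 1/(1/4 + D) (Z(D) = 1/(D - 3/(-12)) = 1/(D - 3*(-1/12)) = 1/(D + 1/4) = 1/(1/4 + D))
sqrt(-23995 + Z(a(2))) = sqrt(-23995 + 4/(1 + 4*(-4))) = sqrt(-23995 + 4/(1 - 16)) = sqrt(-23995 + 4/(-15)) = sqrt(-23995 + 4*(-1/15)) = sqrt(-23995 - 4/15) = sqrt(-359929/15) = I*sqrt(5398935)/15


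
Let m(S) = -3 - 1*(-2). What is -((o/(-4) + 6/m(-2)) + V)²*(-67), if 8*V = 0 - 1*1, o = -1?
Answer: 148003/64 ≈ 2312.5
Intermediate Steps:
V = -⅛ (V = (0 - 1*1)/8 = (0 - 1)/8 = (⅛)*(-1) = -⅛ ≈ -0.12500)
m(S) = -1 (m(S) = -3 + 2 = -1)
-((o/(-4) + 6/m(-2)) + V)²*(-67) = -((-1/(-4) + 6/(-1)) - ⅛)²*(-67) = -((-1*(-¼) + 6*(-1)) - ⅛)²*(-67) = -((¼ - 6) - ⅛)²*(-67) = -(-23/4 - ⅛)²*(-67) = -(-47/8)²*(-67) = -2209*(-67)/64 = -1*(-148003/64) = 148003/64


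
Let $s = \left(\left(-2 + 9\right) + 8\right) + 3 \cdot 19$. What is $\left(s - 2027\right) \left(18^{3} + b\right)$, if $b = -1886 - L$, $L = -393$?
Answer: $-8482745$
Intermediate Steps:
$b = -1493$ ($b = -1886 - -393 = -1886 + 393 = -1493$)
$s = 72$ ($s = \left(7 + 8\right) + 57 = 15 + 57 = 72$)
$\left(s - 2027\right) \left(18^{3} + b\right) = \left(72 - 2027\right) \left(18^{3} - 1493\right) = - 1955 \left(5832 - 1493\right) = \left(-1955\right) 4339 = -8482745$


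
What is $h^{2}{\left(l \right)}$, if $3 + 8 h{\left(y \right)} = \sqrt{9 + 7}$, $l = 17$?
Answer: $\frac{1}{64} \approx 0.015625$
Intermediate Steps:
$h{\left(y \right)} = \frac{1}{8}$ ($h{\left(y \right)} = - \frac{3}{8} + \frac{\sqrt{9 + 7}}{8} = - \frac{3}{8} + \frac{\sqrt{16}}{8} = - \frac{3}{8} + \frac{1}{8} \cdot 4 = - \frac{3}{8} + \frac{1}{2} = \frac{1}{8}$)
$h^{2}{\left(l \right)} = \left(\frac{1}{8}\right)^{2} = \frac{1}{64}$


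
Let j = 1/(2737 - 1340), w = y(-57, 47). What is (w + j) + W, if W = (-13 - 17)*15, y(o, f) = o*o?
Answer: 3910204/1397 ≈ 2799.0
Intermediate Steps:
y(o, f) = o**2
w = 3249 (w = (-57)**2 = 3249)
j = 1/1397 ≈ 0.00071582
W = -450 (W = -30*15 = -450)
(w + j) + W = (3249 + 1/1397) - 450 = 4538854/1397 - 450 = 3910204/1397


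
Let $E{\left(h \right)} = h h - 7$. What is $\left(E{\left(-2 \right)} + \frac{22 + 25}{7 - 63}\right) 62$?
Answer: $- \frac{6665}{28} \approx -238.04$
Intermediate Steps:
$E{\left(h \right)} = -7 + h^{2}$ ($E{\left(h \right)} = h^{2} - 7 = -7 + h^{2}$)
$\left(E{\left(-2 \right)} + \frac{22 + 25}{7 - 63}\right) 62 = \left(\left(-7 + \left(-2\right)^{2}\right) + \frac{22 + 25}{7 - 63}\right) 62 = \left(\left(-7 + 4\right) + \frac{47}{-56}\right) 62 = \left(-3 + 47 \left(- \frac{1}{56}\right)\right) 62 = \left(-3 - \frac{47}{56}\right) 62 = \left(- \frac{215}{56}\right) 62 = - \frac{6665}{28}$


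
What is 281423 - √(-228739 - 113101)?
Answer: 281423 - 4*I*√21365 ≈ 2.8142e+5 - 584.67*I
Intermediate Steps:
281423 - √(-228739 - 113101) = 281423 - √(-341840) = 281423 - 4*I*√21365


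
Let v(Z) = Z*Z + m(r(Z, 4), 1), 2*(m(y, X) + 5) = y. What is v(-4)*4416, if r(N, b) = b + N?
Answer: 48576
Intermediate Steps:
r(N, b) = N + b
m(y, X) = -5 + y/2
v(Z) = -3 + Z² + Z/2 (v(Z) = Z*Z + (-5 + (Z + 4)/2) = Z² + (-5 + (4 + Z)/2) = Z² + (-5 + (2 + Z/2)) = Z² + (-3 + Z/2) = -3 + Z² + Z/2)
v(-4)*4416 = (-3 + (-4)² + (½)*(-4))*4416 = (-3 + 16 - 2)*4416 = 11*4416 = 48576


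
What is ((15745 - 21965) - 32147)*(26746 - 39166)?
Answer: 476518140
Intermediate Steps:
((15745 - 21965) - 32147)*(26746 - 39166) = (-6220 - 32147)*(-12420) = -38367*(-12420) = 476518140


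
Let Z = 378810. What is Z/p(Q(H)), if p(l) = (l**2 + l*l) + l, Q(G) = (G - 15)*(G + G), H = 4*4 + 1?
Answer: 189405/4658 ≈ 40.662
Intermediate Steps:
H = 17 (H = 16 + 1 = 17)
Q(G) = 2*G*(-15 + G) (Q(G) = (-15 + G)*(2*G) = 2*G*(-15 + G))
p(l) = l + 2*l**2 (p(l) = (l**2 + l**2) + l = 2*l**2 + l = l + 2*l**2)
Z/p(Q(H)) = 378810/(((2*17*(-15 + 17))*(1 + 2*(2*17*(-15 + 17))))) = 378810/(((2*17*2)*(1 + 2*(2*17*2)))) = 378810/((68*(1 + 2*68))) = 378810/((68*(1 + 136))) = 378810/((68*137)) = 378810/9316 = 378810*(1/9316) = 189405/4658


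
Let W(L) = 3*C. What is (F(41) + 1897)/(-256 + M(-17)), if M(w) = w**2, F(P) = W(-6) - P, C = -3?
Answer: 1847/33 ≈ 55.970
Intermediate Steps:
W(L) = -9 (W(L) = 3*(-3) = -9)
F(P) = -9 - P
(F(41) + 1897)/(-256 + M(-17)) = ((-9 - 1*41) + 1897)/(-256 + (-17)**2) = ((-9 - 41) + 1897)/(-256 + 289) = (-50 + 1897)/33 = 1847*(1/33) = 1847/33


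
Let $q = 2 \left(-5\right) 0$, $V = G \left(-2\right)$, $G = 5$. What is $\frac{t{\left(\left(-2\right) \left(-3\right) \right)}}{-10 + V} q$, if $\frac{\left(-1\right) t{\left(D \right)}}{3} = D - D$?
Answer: $0$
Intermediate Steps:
$V = -10$ ($V = 5 \left(-2\right) = -10$)
$t{\left(D \right)} = 0$ ($t{\left(D \right)} = - 3 \left(D - D\right) = \left(-3\right) 0 = 0$)
$q = 0$ ($q = \left(-10\right) 0 = 0$)
$\frac{t{\left(\left(-2\right) \left(-3\right) \right)}}{-10 + V} q = \frac{0}{-10 - 10} \cdot 0 = \frac{0}{-20} \cdot 0 = 0 \left(- \frac{1}{20}\right) 0 = 0 \cdot 0 = 0$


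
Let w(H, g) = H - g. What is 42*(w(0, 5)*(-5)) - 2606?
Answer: -1556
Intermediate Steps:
42*(w(0, 5)*(-5)) - 2606 = 42*((0 - 1*5)*(-5)) - 2606 = 42*((0 - 5)*(-5)) - 2606 = 42*(-5*(-5)) - 2606 = 42*25 - 2606 = 1050 - 2606 = -1556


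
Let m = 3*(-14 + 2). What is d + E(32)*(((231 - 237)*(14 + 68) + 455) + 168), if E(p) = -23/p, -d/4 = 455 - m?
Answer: -65861/32 ≈ -2058.2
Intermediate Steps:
m = -36 (m = 3*(-12) = -36)
d = -1964 (d = -4*(455 - 1*(-36)) = -4*(455 + 36) = -4*491 = -1964)
d + E(32)*(((231 - 237)*(14 + 68) + 455) + 168) = -1964 + (-23/32)*(((231 - 237)*(14 + 68) + 455) + 168) = -1964 + (-23*1/32)*((-6*82 + 455) + 168) = -1964 - 23*((-492 + 455) + 168)/32 = -1964 - 23*(-37 + 168)/32 = -1964 - 23/32*131 = -1964 - 3013/32 = -65861/32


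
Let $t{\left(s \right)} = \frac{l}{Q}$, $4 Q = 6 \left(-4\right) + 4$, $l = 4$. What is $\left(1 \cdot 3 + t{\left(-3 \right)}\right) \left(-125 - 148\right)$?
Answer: $- \frac{3003}{5} \approx -600.6$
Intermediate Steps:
$Q = -5$ ($Q = \frac{6 \left(-4\right) + 4}{4} = \frac{-24 + 4}{4} = \frac{1}{4} \left(-20\right) = -5$)
$t{\left(s \right)} = - \frac{4}{5}$ ($t{\left(s \right)} = \frac{4}{-5} = 4 \left(- \frac{1}{5}\right) = - \frac{4}{5}$)
$\left(1 \cdot 3 + t{\left(-3 \right)}\right) \left(-125 - 148\right) = \left(1 \cdot 3 - \frac{4}{5}\right) \left(-125 - 148\right) = \left(3 - \frac{4}{5}\right) \left(-273\right) = \frac{11}{5} \left(-273\right) = - \frac{3003}{5}$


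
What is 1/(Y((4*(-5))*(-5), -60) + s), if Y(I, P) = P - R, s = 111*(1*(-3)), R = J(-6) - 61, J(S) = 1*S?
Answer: -1/326 ≈ -0.0030675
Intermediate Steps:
J(S) = S
R = -67 (R = -6 - 61 = -67)
s = -333 (s = 111*(-3) = -333)
Y(I, P) = 67 + P (Y(I, P) = P - 1*(-67) = P + 67 = 67 + P)
1/(Y((4*(-5))*(-5), -60) + s) = 1/((67 - 60) - 333) = 1/(7 - 333) = 1/(-326) = -1/326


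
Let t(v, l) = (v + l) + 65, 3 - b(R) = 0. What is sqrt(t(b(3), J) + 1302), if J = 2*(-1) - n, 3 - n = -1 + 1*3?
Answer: sqrt(1367) ≈ 36.973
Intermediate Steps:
b(R) = 3 (b(R) = 3 - 1*0 = 3 + 0 = 3)
n = 1 (n = 3 - (-1 + 1*3) = 3 - (-1 + 3) = 3 - 1*2 = 3 - 2 = 1)
J = -3 (J = 2*(-1) - 1*1 = -2 - 1 = -3)
t(v, l) = 65 + l + v (t(v, l) = (l + v) + 65 = 65 + l + v)
sqrt(t(b(3), J) + 1302) = sqrt((65 - 3 + 3) + 1302) = sqrt(65 + 1302) = sqrt(1367)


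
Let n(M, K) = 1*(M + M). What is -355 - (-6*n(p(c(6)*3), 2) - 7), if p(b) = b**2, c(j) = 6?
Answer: 3540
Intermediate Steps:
n(M, K) = 2*M (n(M, K) = 1*(2*M) = 2*M)
-355 - (-6*n(p(c(6)*3), 2) - 7) = -355 - (-12*(6*3)**2 - 7) = -355 - (-12*18**2 - 7) = -355 - (-12*324 - 7) = -355 - (-6*648 - 7) = -355 - (-3888 - 7) = -355 - 1*(-3895) = -355 + 3895 = 3540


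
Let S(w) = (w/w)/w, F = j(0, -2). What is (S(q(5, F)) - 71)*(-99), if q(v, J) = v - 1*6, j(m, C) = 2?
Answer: 7128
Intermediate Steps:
F = 2
q(v, J) = -6 + v (q(v, J) = v - 6 = -6 + v)
S(w) = 1/w
(S(q(5, F)) - 71)*(-99) = (1/(-6 + 5) - 71)*(-99) = (1/(-1) - 71)*(-99) = (-1 - 71)*(-99) = -72*(-99) = 7128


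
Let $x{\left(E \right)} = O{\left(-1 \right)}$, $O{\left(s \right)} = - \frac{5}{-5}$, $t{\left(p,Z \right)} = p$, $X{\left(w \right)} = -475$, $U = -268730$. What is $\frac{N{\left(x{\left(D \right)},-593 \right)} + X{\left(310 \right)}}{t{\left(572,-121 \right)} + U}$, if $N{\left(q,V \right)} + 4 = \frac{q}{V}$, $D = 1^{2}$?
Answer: $\frac{142024}{79508847} \approx 0.0017863$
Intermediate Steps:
$D = 1$
$O{\left(s \right)} = 1$ ($O{\left(s \right)} = \left(-5\right) \left(- \frac{1}{5}\right) = 1$)
$x{\left(E \right)} = 1$
$N{\left(q,V \right)} = -4 + \frac{q}{V}$
$\frac{N{\left(x{\left(D \right)},-593 \right)} + X{\left(310 \right)}}{t{\left(572,-121 \right)} + U} = \frac{\left(-4 + 1 \frac{1}{-593}\right) - 475}{572 - 268730} = \frac{\left(-4 + 1 \left(- \frac{1}{593}\right)\right) - 475}{-268158} = \left(\left(-4 - \frac{1}{593}\right) - 475\right) \left(- \frac{1}{268158}\right) = \left(- \frac{2373}{593} - 475\right) \left(- \frac{1}{268158}\right) = \left(- \frac{284048}{593}\right) \left(- \frac{1}{268158}\right) = \frac{142024}{79508847}$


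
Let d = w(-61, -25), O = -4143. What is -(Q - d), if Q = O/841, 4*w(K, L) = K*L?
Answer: 1299097/3364 ≈ 386.18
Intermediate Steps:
w(K, L) = K*L/4 (w(K, L) = (K*L)/4 = K*L/4)
d = 1525/4 (d = (¼)*(-61)*(-25) = 1525/4 ≈ 381.25)
Q = -4143/841 ≈ -4.9263
-(Q - d) = -(-4143/841 - 1*1525/4) = -(-4143/841 - 1525/4) = -1*(-1299097/3364) = 1299097/3364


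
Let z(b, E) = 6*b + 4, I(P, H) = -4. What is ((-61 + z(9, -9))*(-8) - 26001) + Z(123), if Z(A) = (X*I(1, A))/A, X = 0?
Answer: -25977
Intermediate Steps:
z(b, E) = 4 + 6*b
Z(A) = 0 (Z(A) = (0*(-4))/A = 0/A = 0)
((-61 + z(9, -9))*(-8) - 26001) + Z(123) = ((-61 + (4 + 6*9))*(-8) - 26001) + 0 = ((-61 + (4 + 54))*(-8) - 26001) + 0 = ((-61 + 58)*(-8) - 26001) + 0 = (-3*(-8) - 26001) + 0 = (24 - 26001) + 0 = -25977 + 0 = -25977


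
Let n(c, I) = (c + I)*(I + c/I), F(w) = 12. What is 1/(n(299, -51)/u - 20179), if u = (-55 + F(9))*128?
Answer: -8772/176987713 ≈ -4.9563e-5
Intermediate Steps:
u = -5504 (u = (-55 + 12)*128 = -43*128 = -5504)
n(c, I) = (I + c)*(I + c/I)
1/(n(299, -51)/u - 20179) = 1/((299 + (-51)² - 51*299 + 299²/(-51))/(-5504) - 20179) = 1/((299 + 2601 - 15249 - 1/51*89401)*(-1/5504) - 20179) = 1/((299 + 2601 - 15249 - 89401/51)*(-1/5504) - 20179) = 1/(-719200/51*(-1/5504) - 20179) = 1/(22475/8772 - 20179) = 1/(-176987713/8772) = -8772/176987713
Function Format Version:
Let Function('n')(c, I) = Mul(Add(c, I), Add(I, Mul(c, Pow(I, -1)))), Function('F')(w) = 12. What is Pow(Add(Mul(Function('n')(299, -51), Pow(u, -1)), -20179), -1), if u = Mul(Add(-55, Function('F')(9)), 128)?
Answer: Rational(-8772, 176987713) ≈ -4.9563e-5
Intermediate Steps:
u = -5504 (u = Mul(Add(-55, 12), 128) = Mul(-43, 128) = -5504)
Function('n')(c, I) = Mul(Add(I, c), Add(I, Mul(c, Pow(I, -1))))
Pow(Add(Mul(Function('n')(299, -51), Pow(u, -1)), -20179), -1) = Pow(Add(Mul(Add(299, Pow(-51, 2), Mul(-51, 299), Mul(Pow(-51, -1), Pow(299, 2))), Pow(-5504, -1)), -20179), -1) = Pow(Add(Mul(Add(299, 2601, -15249, Mul(Rational(-1, 51), 89401)), Rational(-1, 5504)), -20179), -1) = Pow(Add(Mul(Add(299, 2601, -15249, Rational(-89401, 51)), Rational(-1, 5504)), -20179), -1) = Pow(Add(Mul(Rational(-719200, 51), Rational(-1, 5504)), -20179), -1) = Pow(Add(Rational(22475, 8772), -20179), -1) = Pow(Rational(-176987713, 8772), -1) = Rational(-8772, 176987713)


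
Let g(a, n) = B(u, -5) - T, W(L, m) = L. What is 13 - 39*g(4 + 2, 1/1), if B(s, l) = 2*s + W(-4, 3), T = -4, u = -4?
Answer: 325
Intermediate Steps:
B(s, l) = -4 + 2*s (B(s, l) = 2*s - 4 = -4 + 2*s)
g(a, n) = -8 (g(a, n) = (-4 + 2*(-4)) - 1*(-4) = (-4 - 8) + 4 = -12 + 4 = -8)
13 - 39*g(4 + 2, 1/1) = 13 - 39*(-8) = 13 + 312 = 325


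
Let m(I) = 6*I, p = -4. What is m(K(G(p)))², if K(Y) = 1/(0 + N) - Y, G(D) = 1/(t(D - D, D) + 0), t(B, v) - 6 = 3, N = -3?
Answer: 64/9 ≈ 7.1111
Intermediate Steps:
t(B, v) = 9 (t(B, v) = 6 + 3 = 9)
G(D) = ⅑ (G(D) = 1/(9 + 0) = 1/9 = ⅑)
K(Y) = -⅓ - Y (K(Y) = 1/(0 - 3) - Y = 1/(-3) - Y = -⅓ - Y)
m(K(G(p)))² = (6*(-⅓ - 1*⅑))² = (6*(-⅓ - ⅑))² = (6*(-4/9))² = (-8/3)² = 64/9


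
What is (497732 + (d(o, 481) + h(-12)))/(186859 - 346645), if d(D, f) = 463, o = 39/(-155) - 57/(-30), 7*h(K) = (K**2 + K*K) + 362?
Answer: -3488015/1118502 ≈ -3.1185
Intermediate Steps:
h(K) = 362/7 + 2*K**2/7 (h(K) = ((K**2 + K*K) + 362)/7 = ((K**2 + K**2) + 362)/7 = (2*K**2 + 362)/7 = (362 + 2*K**2)/7 = 362/7 + 2*K**2/7)
o = 511/310 (o = 39*(-1/155) - 57*(-1/30) = -39/155 + 19/10 = 511/310 ≈ 1.6484)
(497732 + (d(o, 481) + h(-12)))/(186859 - 346645) = (497732 + (463 + (362/7 + (2/7)*(-12)**2)))/(186859 - 346645) = (497732 + (463 + (362/7 + (2/7)*144)))/(-159786) = (497732 + (463 + (362/7 + 288/7)))*(-1/159786) = (497732 + (463 + 650/7))*(-1/159786) = (497732 + 3891/7)*(-1/159786) = (3488015/7)*(-1/159786) = -3488015/1118502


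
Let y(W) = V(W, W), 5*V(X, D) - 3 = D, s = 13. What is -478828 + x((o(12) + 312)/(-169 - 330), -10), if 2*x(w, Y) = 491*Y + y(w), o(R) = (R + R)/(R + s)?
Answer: -60040024649/124750 ≈ -4.8128e+5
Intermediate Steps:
V(X, D) = ⅗ + D/5
o(R) = 2*R/(13 + R) (o(R) = (R + R)/(R + 13) = (2*R)/(13 + R) = 2*R/(13 + R))
y(W) = ⅗ + W/5
x(w, Y) = 3/10 + w/10 + 491*Y/2 (x(w, Y) = (491*Y + (⅗ + w/5))/2 = (⅗ + 491*Y + w/5)/2 = 3/10 + w/10 + 491*Y/2)
-478828 + x((o(12) + 312)/(-169 - 330), -10) = -478828 + (3/10 + ((2*12/(13 + 12) + 312)/(-169 - 330))/10 + (491/2)*(-10)) = -478828 + (3/10 + ((2*12/25 + 312)/(-499))/10 - 2455) = -478828 + (3/10 + ((2*12*(1/25) + 312)*(-1/499))/10 - 2455) = -478828 + (3/10 + ((24/25 + 312)*(-1/499))/10 - 2455) = -478828 + (3/10 + ((7824/25)*(-1/499))/10 - 2455) = -478828 + (3/10 + (⅒)*(-7824/12475) - 2455) = -478828 + (3/10 - 3912/62375 - 2455) = -478828 - 306231649/124750 = -60040024649/124750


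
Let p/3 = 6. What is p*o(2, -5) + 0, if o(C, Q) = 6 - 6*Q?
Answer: 648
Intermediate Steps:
p = 18 (p = 3*6 = 18)
o(C, Q) = 6 - 6*Q
p*o(2, -5) + 0 = 18*(6 - 6*(-5)) + 0 = 18*(6 + 30) + 0 = 18*36 + 0 = 648 + 0 = 648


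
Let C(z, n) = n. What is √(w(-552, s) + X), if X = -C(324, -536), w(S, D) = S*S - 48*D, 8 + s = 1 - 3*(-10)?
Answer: 2*√76034 ≈ 551.49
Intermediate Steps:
s = 23 (s = -8 + (1 - 3*(-10)) = -8 + (1 + 30) = -8 + 31 = 23)
w(S, D) = S² - 48*D
X = 536 (X = -1*(-536) = 536)
√(w(-552, s) + X) = √(((-552)² - 48*23) + 536) = √((304704 - 1104) + 536) = √(303600 + 536) = √304136 = 2*√76034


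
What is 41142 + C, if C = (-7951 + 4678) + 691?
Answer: 38560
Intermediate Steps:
C = -2582 (C = -3273 + 691 = -2582)
41142 + C = 41142 - 2582 = 38560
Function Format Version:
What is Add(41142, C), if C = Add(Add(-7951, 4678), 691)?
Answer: 38560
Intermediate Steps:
C = -2582 (C = Add(-3273, 691) = -2582)
Add(41142, C) = Add(41142, -2582) = 38560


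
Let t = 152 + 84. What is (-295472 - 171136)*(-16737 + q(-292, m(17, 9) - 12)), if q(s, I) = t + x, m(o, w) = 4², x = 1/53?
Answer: 408072959616/53 ≈ 7.6995e+9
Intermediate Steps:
x = 1/53 ≈ 0.018868
m(o, w) = 16
t = 236
q(s, I) = 12509/53 (q(s, I) = 236 + 1/53 = 12509/53)
(-295472 - 171136)*(-16737 + q(-292, m(17, 9) - 12)) = (-295472 - 171136)*(-16737 + 12509/53) = -466608*(-874552/53) = 408072959616/53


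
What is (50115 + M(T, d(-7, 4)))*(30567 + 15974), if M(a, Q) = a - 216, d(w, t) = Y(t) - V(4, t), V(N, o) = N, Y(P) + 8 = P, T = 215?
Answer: 2332355674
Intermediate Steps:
Y(P) = -8 + P
d(w, t) = -12 + t (d(w, t) = (-8 + t) - 1*4 = (-8 + t) - 4 = -12 + t)
M(a, Q) = -216 + a
(50115 + M(T, d(-7, 4)))*(30567 + 15974) = (50115 + (-216 + 215))*(30567 + 15974) = (50115 - 1)*46541 = 50114*46541 = 2332355674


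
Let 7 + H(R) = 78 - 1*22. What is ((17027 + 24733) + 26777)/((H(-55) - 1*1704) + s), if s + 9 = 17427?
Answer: 68537/15763 ≈ 4.3480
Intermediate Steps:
s = 17418 (s = -9 + 17427 = 17418)
H(R) = 49 (H(R) = -7 + (78 - 1*22) = -7 + (78 - 22) = -7 + 56 = 49)
((17027 + 24733) + 26777)/((H(-55) - 1*1704) + s) = ((17027 + 24733) + 26777)/((49 - 1*1704) + 17418) = (41760 + 26777)/((49 - 1704) + 17418) = 68537/(-1655 + 17418) = 68537/15763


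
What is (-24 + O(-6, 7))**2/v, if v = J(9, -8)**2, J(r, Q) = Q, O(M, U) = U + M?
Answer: 529/64 ≈ 8.2656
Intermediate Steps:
O(M, U) = M + U
v = 64 (v = (-8)**2 = 64)
(-24 + O(-6, 7))**2/v = (-24 + (-6 + 7))**2/64 = (-24 + 1)**2*(1/64) = (-23)**2*(1/64) = 529*(1/64) = 529/64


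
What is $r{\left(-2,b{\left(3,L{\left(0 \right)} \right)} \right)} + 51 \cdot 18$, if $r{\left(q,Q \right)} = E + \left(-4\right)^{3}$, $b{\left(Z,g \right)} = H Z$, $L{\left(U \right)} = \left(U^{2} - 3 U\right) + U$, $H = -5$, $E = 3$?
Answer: $857$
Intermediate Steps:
$L{\left(U \right)} = U^{2} - 2 U$
$b{\left(Z,g \right)} = - 5 Z$
$r{\left(q,Q \right)} = -61$ ($r{\left(q,Q \right)} = 3 + \left(-4\right)^{3} = 3 - 64 = -61$)
$r{\left(-2,b{\left(3,L{\left(0 \right)} \right)} \right)} + 51 \cdot 18 = -61 + 51 \cdot 18 = -61 + 918 = 857$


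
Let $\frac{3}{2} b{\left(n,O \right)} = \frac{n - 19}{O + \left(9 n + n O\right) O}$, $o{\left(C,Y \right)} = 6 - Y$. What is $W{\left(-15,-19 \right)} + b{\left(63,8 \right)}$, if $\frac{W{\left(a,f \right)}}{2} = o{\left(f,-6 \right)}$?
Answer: $\frac{77195}{3216} \approx 24.003$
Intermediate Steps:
$W{\left(a,f \right)} = 24$ ($W{\left(a,f \right)} = 2 \left(6 - -6\right) = 2 \left(6 + 6\right) = 2 \cdot 12 = 24$)
$b{\left(n,O \right)} = \frac{2 \left(-19 + n\right)}{3 \left(O + O \left(9 n + O n\right)\right)}$ ($b{\left(n,O \right)} = \frac{2 \frac{n - 19}{O + \left(9 n + n O\right) O}}{3} = \frac{2 \frac{-19 + n}{O + \left(9 n + O n\right) O}}{3} = \frac{2 \frac{-19 + n}{O + O \left(9 n + O n\right)}}{3} = \frac{2 \left(-19 + n\right)}{3 \left(O + O \left(9 n + O n\right)\right)}$)
$W{\left(-15,-19 \right)} + b{\left(63,8 \right)} = 24 + \frac{2 \left(-19 + 63\right)}{3 \cdot 8 \left(1 + 9 \cdot 63 + 8 \cdot 63\right)} = 24 + \frac{2}{3} \cdot \frac{1}{8} \frac{1}{1 + 567 + 504} \cdot 44 = 24 + \frac{2}{3} \cdot \frac{1}{8} \cdot \frac{1}{1072} \cdot 44 = 24 + \frac{11}{3216} = \frac{77195}{3216}$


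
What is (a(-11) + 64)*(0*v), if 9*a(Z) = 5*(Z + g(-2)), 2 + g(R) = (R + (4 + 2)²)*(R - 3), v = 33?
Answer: 0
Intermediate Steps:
g(R) = -2 + (-3 + R)*(36 + R) (g(R) = -2 + (R + (4 + 2)²)*(R - 3) = -2 + (R + 6²)*(-3 + R) = -2 + (R + 36)*(-3 + R) = -2 + (36 + R)*(-3 + R) = -2 + (-3 + R)*(36 + R))
a(Z) = -860/9 + 5*Z/9 (a(Z) = (5*(Z + (-110 + (-2)² + 33*(-2))))/9 = (5*(Z + (-110 + 4 - 66)))/9 = (5*(Z - 172))/9 = (5*(-172 + Z))/9 = (-860 + 5*Z)/9 = -860/9 + 5*Z/9)
(a(-11) + 64)*(0*v) = ((-860/9 + (5/9)*(-11)) + 64)*(0*33) = ((-860/9 - 55/9) + 64)*0 = (-305/3 + 64)*0 = -113/3*0 = 0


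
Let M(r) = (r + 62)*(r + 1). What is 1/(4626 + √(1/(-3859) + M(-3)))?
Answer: 17851734/82582576847 - I*√1757245817/82582576847 ≈ 0.00021617 - 5.0761e-7*I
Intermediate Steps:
M(r) = (1 + r)*(62 + r) (M(r) = (62 + r)*(1 + r) = (1 + r)*(62 + r))
1/(4626 + √(1/(-3859) + M(-3))) = 1/(4626 + √(1/(-3859) + (62 + (-3)² + 63*(-3)))) = 1/(4626 + √(-1/3859 + (62 + 9 - 189))) = 1/(4626 + √(-1/3859 - 118)) = 1/(4626 + √(-455363/3859)) = 1/(4626 + I*√1757245817/3859)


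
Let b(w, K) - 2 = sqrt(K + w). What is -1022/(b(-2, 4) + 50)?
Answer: -3796/193 + 73*sqrt(2)/193 ≈ -19.133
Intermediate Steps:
b(w, K) = 2 + sqrt(K + w)
-1022/(b(-2, 4) + 50) = -1022/((2 + sqrt(4 - 2)) + 50) = -1022/((2 + sqrt(2)) + 50) = -1022/(52 + sqrt(2))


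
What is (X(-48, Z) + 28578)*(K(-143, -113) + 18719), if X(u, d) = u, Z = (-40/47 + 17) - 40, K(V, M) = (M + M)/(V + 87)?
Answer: 7478354925/14 ≈ 5.3417e+8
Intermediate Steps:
K(V, M) = 2*M/(87 + V) (K(V, M) = (2*M)/(87 + V) = 2*M/(87 + V))
Z = -1121/47 (Z = (-40*1/47 + 17) - 40 = (-40/47 + 17) - 40 = 759/47 - 40 = -1121/47 ≈ -23.851)
(X(-48, Z) + 28578)*(K(-143, -113) + 18719) = (-48 + 28578)*(2*(-113)/(87 - 143) + 18719) = 28530*(2*(-113)/(-56) + 18719) = 28530*(2*(-113)*(-1/56) + 18719) = 28530*(113/28 + 18719) = 28530*(524245/28) = 7478354925/14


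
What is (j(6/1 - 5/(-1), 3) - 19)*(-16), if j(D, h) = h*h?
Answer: 160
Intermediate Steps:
j(D, h) = h²
(j(6/1 - 5/(-1), 3) - 19)*(-16) = (3² - 19)*(-16) = (9 - 19)*(-16) = -10*(-16) = 160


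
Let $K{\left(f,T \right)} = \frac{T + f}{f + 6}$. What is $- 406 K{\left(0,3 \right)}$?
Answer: $-203$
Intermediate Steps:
$K{\left(f,T \right)} = \frac{T + f}{6 + f}$
$- 406 K{\left(0,3 \right)} = - 406 \frac{3 + 0}{6 + 0} = - 406 \cdot \frac{1}{6} \cdot 3 = \left(-406\right) \frac{1}{2} = -203$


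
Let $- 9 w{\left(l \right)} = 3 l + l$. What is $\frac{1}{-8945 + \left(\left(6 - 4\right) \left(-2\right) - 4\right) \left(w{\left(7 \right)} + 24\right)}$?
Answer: $- \frac{9}{82009} \approx -0.00010974$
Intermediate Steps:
$w{\left(l \right)} = - \frac{4 l}{9}$ ($w{\left(l \right)} = - \frac{3 l + l}{9} = - \frac{4 l}{9}$)
$\frac{1}{-8945 + \left(\left(6 - 4\right) \left(-2\right) - 4\right) \left(w{\left(7 \right)} + 24\right)} = \frac{1}{-8945 + \left(\left(6 - 4\right) \left(-2\right) - 4\right) \left(\left(- \frac{4}{9}\right) 7 + 24\right)} = \frac{1}{-8945 + \left(2 \left(-2\right) - 4\right) \left(- \frac{28}{9} + 24\right)} = \frac{1}{-8945 + \left(-4 - 4\right) \frac{188}{9}} = \frac{1}{-8945 - \frac{1504}{9}} = \frac{1}{- \frac{82009}{9}} = - \frac{9}{82009}$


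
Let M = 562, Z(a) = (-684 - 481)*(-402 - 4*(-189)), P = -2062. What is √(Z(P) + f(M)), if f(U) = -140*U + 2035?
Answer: I*√489055 ≈ 699.32*I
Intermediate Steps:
Z(a) = -412410 (Z(a) = -1165*(-402 + 756) = -1165*354 = -412410)
f(U) = 2035 - 140*U
√(Z(P) + f(M)) = √(-412410 + (2035 - 140*562)) = √(-412410 + (2035 - 78680)) = √(-412410 - 76645) = √(-489055) = I*√489055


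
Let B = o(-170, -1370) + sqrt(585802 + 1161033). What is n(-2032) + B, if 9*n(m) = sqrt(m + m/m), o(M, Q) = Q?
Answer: -1370 + sqrt(1746835) + I*sqrt(2031)/9 ≈ -48.321 + 5.0074*I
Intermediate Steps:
n(m) = sqrt(1 + m)/9 (n(m) = sqrt(m + m/m)/9 = sqrt(m + 1)/9 = sqrt(1 + m)/9)
B = -1370 + sqrt(1746835) (B = -1370 + sqrt(585802 + 1161033) = -1370 + sqrt(1746835) ≈ -48.321)
n(-2032) + B = sqrt(1 - 2032)/9 + (-1370 + sqrt(1746835)) = sqrt(-2031)/9 + (-1370 + sqrt(1746835)) = (I*sqrt(2031))/9 + (-1370 + sqrt(1746835)) = I*sqrt(2031)/9 + (-1370 + sqrt(1746835)) = -1370 + sqrt(1746835) + I*sqrt(2031)/9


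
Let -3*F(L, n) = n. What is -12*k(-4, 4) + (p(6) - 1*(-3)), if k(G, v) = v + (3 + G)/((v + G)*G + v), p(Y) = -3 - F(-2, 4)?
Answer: -131/3 ≈ -43.667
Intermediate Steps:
F(L, n) = -n/3
p(Y) = -5/3 (p(Y) = -3 - (-1)*4/3 = -3 - 1*(-4/3) = -3 + 4/3 = -5/3)
k(G, v) = v + (3 + G)/(v + G*(G + v)) (k(G, v) = v + (3 + G)/((G + v)*G + v) = v + (3 + G)/(G*(G + v) + v) = v + (3 + G)/(v + G*(G + v)))
-12*k(-4, 4) + (p(6) - 1*(-3)) = -12*(3 - 4 + 4² - 4*4² + 4*(-4)²)/(4 + (-4)² - 4*4) + (-5/3 - 1*(-3)) = -12*(3 - 4 + 16 - 4*16 + 4*16)/(4 + 16 - 16) + (-5/3 + 3) = -12*(3 - 4 + 16 - 64 + 64)/4 + 4/3 = -3*15 + 4/3 = -12*15/4 + 4/3 = -45 + 4/3 = -131/3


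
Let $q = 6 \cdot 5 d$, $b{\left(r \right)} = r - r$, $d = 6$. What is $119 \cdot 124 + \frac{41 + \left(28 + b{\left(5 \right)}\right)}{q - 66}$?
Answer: $\frac{560751}{38} \approx 14757.0$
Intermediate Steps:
$b{\left(r \right)} = 0$
$q = 180$ ($q = 6 \cdot 5 \cdot 6 = 30 \cdot 6 = 180$)
$119 \cdot 124 + \frac{41 + \left(28 + b{\left(5 \right)}\right)}{q - 66} = 119 \cdot 124 + \frac{41 + \left(28 + 0\right)}{180 - 66} = 14756 + \frac{41 + 28}{114} = 14756 + 69 \cdot \frac{1}{114} = 14756 + \frac{23}{38} = \frac{560751}{38}$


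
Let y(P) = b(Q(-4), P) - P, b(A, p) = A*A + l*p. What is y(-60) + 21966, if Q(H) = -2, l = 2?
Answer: 21910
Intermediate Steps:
b(A, p) = A² + 2*p (b(A, p) = A*A + 2*p = A² + 2*p)
y(P) = 4 + P (y(P) = ((-2)² + 2*P) - P = (4 + 2*P) - P = 4 + P)
y(-60) + 21966 = (4 - 60) + 21966 = -56 + 21966 = 21910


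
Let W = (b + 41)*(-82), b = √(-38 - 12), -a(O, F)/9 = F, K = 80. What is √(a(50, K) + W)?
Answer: √(-4082 - 410*I*√2) ≈ 4.5263 - 64.051*I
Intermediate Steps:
a(O, F) = -9*F
b = 5*I*√2 (b = √(-50) = 5*I*√2 ≈ 7.0711*I)
W = -3362 - 410*I*√2 (W = (5*I*√2 + 41)*(-82) = (41 + 5*I*√2)*(-82) = -3362 - 410*I*√2 ≈ -3362.0 - 579.83*I)
√(a(50, K) + W) = √(-9*80 + (-3362 - 410*I*√2)) = √(-720 + (-3362 - 410*I*√2)) = √(-4082 - 410*I*√2)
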